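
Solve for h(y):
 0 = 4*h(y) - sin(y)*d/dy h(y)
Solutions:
 h(y) = C1*(cos(y)^2 - 2*cos(y) + 1)/(cos(y)^2 + 2*cos(y) + 1)


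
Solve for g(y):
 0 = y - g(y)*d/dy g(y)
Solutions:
 g(y) = -sqrt(C1 + y^2)
 g(y) = sqrt(C1 + y^2)


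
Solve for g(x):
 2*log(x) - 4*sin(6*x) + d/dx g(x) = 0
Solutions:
 g(x) = C1 - 2*x*log(x) + 2*x - 2*cos(6*x)/3


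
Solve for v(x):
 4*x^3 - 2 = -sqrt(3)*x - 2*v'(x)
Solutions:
 v(x) = C1 - x^4/2 - sqrt(3)*x^2/4 + x


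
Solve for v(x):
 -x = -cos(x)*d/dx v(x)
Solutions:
 v(x) = C1 + Integral(x/cos(x), x)


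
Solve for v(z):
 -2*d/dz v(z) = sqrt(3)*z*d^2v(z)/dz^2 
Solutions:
 v(z) = C1 + C2*z^(1 - 2*sqrt(3)/3)


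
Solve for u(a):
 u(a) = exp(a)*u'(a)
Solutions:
 u(a) = C1*exp(-exp(-a))


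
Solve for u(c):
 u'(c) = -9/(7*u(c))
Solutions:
 u(c) = -sqrt(C1 - 126*c)/7
 u(c) = sqrt(C1 - 126*c)/7


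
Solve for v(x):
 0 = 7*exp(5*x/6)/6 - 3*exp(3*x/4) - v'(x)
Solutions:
 v(x) = C1 + 7*exp(5*x/6)/5 - 4*exp(3*x/4)


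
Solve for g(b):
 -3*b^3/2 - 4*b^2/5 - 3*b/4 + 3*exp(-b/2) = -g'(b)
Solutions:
 g(b) = C1 + 3*b^4/8 + 4*b^3/15 + 3*b^2/8 + 6*exp(-b/2)


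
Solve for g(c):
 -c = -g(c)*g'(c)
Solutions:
 g(c) = -sqrt(C1 + c^2)
 g(c) = sqrt(C1 + c^2)


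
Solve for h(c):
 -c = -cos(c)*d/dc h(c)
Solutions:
 h(c) = C1 + Integral(c/cos(c), c)


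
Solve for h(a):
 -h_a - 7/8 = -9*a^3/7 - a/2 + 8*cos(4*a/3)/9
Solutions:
 h(a) = C1 + 9*a^4/28 + a^2/4 - 7*a/8 - 2*sin(4*a/3)/3


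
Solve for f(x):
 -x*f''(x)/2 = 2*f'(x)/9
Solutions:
 f(x) = C1 + C2*x^(5/9)


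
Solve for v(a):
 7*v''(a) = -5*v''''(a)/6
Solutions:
 v(a) = C1 + C2*a + C3*sin(sqrt(210)*a/5) + C4*cos(sqrt(210)*a/5)


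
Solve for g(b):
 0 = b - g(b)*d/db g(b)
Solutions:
 g(b) = -sqrt(C1 + b^2)
 g(b) = sqrt(C1 + b^2)


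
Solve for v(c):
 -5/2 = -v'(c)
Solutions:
 v(c) = C1 + 5*c/2


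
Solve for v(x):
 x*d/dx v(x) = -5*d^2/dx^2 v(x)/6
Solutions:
 v(x) = C1 + C2*erf(sqrt(15)*x/5)


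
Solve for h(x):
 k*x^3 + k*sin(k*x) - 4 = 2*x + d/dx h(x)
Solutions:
 h(x) = C1 + k*x^4/4 - x^2 - 4*x - cos(k*x)


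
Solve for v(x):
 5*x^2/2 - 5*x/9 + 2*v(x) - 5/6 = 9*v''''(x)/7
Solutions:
 v(x) = C1*exp(-14^(1/4)*sqrt(3)*x/3) + C2*exp(14^(1/4)*sqrt(3)*x/3) + C3*sin(14^(1/4)*sqrt(3)*x/3) + C4*cos(14^(1/4)*sqrt(3)*x/3) - 5*x^2/4 + 5*x/18 + 5/12


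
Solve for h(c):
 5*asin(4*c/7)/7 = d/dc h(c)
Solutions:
 h(c) = C1 + 5*c*asin(4*c/7)/7 + 5*sqrt(49 - 16*c^2)/28


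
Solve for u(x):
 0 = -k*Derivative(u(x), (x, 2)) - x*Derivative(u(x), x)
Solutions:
 u(x) = C1 + C2*sqrt(k)*erf(sqrt(2)*x*sqrt(1/k)/2)


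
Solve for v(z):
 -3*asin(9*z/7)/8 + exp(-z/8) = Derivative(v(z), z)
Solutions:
 v(z) = C1 - 3*z*asin(9*z/7)/8 - sqrt(49 - 81*z^2)/24 - 8*exp(-z/8)


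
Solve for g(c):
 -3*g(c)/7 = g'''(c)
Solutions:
 g(c) = C3*exp(-3^(1/3)*7^(2/3)*c/7) + (C1*sin(3^(5/6)*7^(2/3)*c/14) + C2*cos(3^(5/6)*7^(2/3)*c/14))*exp(3^(1/3)*7^(2/3)*c/14)


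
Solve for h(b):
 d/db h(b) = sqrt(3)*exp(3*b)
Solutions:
 h(b) = C1 + sqrt(3)*exp(3*b)/3


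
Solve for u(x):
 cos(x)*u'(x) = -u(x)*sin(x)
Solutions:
 u(x) = C1*cos(x)


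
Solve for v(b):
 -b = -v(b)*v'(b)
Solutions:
 v(b) = -sqrt(C1 + b^2)
 v(b) = sqrt(C1 + b^2)


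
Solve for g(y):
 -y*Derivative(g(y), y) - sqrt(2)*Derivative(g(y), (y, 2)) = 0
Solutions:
 g(y) = C1 + C2*erf(2^(1/4)*y/2)


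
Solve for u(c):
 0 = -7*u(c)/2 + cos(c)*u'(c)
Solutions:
 u(c) = C1*(sin(c) + 1)^(7/4)/(sin(c) - 1)^(7/4)


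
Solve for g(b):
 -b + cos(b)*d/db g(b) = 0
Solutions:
 g(b) = C1 + Integral(b/cos(b), b)


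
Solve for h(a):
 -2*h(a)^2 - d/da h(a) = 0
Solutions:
 h(a) = 1/(C1 + 2*a)


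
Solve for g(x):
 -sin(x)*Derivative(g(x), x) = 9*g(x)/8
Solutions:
 g(x) = C1*(cos(x) + 1)^(9/16)/(cos(x) - 1)^(9/16)


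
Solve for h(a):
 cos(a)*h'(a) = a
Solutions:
 h(a) = C1 + Integral(a/cos(a), a)


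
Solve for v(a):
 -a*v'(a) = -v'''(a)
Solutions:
 v(a) = C1 + Integral(C2*airyai(a) + C3*airybi(a), a)


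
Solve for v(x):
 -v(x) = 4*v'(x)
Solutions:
 v(x) = C1*exp(-x/4)


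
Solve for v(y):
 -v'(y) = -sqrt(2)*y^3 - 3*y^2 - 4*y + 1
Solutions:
 v(y) = C1 + sqrt(2)*y^4/4 + y^3 + 2*y^2 - y


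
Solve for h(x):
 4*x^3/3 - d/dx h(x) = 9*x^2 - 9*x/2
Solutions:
 h(x) = C1 + x^4/3 - 3*x^3 + 9*x^2/4


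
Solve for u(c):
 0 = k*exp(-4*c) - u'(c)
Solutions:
 u(c) = C1 - k*exp(-4*c)/4


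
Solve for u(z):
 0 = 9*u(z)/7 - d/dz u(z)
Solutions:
 u(z) = C1*exp(9*z/7)


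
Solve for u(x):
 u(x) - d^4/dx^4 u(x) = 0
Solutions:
 u(x) = C1*exp(-x) + C2*exp(x) + C3*sin(x) + C4*cos(x)


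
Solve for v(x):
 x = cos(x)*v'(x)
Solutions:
 v(x) = C1 + Integral(x/cos(x), x)


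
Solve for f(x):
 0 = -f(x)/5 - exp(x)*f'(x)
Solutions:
 f(x) = C1*exp(exp(-x)/5)


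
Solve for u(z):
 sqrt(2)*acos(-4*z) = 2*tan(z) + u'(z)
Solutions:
 u(z) = C1 + sqrt(2)*(z*acos(-4*z) + sqrt(1 - 16*z^2)/4) + 2*log(cos(z))


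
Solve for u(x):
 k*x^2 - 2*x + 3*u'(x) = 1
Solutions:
 u(x) = C1 - k*x^3/9 + x^2/3 + x/3


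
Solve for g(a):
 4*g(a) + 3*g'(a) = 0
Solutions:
 g(a) = C1*exp(-4*a/3)


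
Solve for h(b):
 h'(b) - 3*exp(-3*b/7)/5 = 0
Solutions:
 h(b) = C1 - 7*exp(-3*b/7)/5


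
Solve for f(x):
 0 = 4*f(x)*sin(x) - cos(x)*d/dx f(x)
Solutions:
 f(x) = C1/cos(x)^4


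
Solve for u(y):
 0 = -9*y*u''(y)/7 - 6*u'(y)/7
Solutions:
 u(y) = C1 + C2*y^(1/3)


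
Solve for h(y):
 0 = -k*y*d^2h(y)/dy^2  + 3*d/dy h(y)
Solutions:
 h(y) = C1 + y^(((re(k) + 3)*re(k) + im(k)^2)/(re(k)^2 + im(k)^2))*(C2*sin(3*log(y)*Abs(im(k))/(re(k)^2 + im(k)^2)) + C3*cos(3*log(y)*im(k)/(re(k)^2 + im(k)^2)))


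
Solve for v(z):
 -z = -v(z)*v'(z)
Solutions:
 v(z) = -sqrt(C1 + z^2)
 v(z) = sqrt(C1 + z^2)


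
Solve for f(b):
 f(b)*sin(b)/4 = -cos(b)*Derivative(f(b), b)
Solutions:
 f(b) = C1*cos(b)^(1/4)


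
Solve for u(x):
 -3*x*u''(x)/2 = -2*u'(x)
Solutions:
 u(x) = C1 + C2*x^(7/3)


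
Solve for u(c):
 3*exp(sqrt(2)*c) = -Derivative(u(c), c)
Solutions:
 u(c) = C1 - 3*sqrt(2)*exp(sqrt(2)*c)/2


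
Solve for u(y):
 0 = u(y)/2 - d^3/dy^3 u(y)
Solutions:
 u(y) = C3*exp(2^(2/3)*y/2) + (C1*sin(2^(2/3)*sqrt(3)*y/4) + C2*cos(2^(2/3)*sqrt(3)*y/4))*exp(-2^(2/3)*y/4)


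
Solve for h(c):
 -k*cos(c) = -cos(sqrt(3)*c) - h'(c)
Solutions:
 h(c) = C1 + k*sin(c) - sqrt(3)*sin(sqrt(3)*c)/3


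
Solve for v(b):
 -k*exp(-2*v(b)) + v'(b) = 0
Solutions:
 v(b) = log(-sqrt(C1 + 2*b*k))
 v(b) = log(C1 + 2*b*k)/2


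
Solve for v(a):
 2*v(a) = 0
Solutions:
 v(a) = 0


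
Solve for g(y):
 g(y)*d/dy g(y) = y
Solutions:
 g(y) = -sqrt(C1 + y^2)
 g(y) = sqrt(C1 + y^2)


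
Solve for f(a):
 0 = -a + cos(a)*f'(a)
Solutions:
 f(a) = C1 + Integral(a/cos(a), a)


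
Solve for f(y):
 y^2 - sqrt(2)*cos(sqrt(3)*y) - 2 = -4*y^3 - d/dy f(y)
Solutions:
 f(y) = C1 - y^4 - y^3/3 + 2*y + sqrt(6)*sin(sqrt(3)*y)/3


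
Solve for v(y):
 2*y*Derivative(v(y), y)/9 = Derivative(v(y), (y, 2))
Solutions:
 v(y) = C1 + C2*erfi(y/3)


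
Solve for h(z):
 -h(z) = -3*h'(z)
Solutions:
 h(z) = C1*exp(z/3)


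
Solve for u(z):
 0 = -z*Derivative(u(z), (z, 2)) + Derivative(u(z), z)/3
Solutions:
 u(z) = C1 + C2*z^(4/3)


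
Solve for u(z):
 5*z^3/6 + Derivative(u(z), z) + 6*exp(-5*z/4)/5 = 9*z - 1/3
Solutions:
 u(z) = C1 - 5*z^4/24 + 9*z^2/2 - z/3 + 24*exp(-5*z/4)/25


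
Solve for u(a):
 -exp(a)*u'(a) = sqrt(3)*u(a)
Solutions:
 u(a) = C1*exp(sqrt(3)*exp(-a))


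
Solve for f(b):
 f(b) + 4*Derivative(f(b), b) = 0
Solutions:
 f(b) = C1*exp(-b/4)


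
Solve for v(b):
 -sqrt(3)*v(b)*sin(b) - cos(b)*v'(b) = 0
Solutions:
 v(b) = C1*cos(b)^(sqrt(3))


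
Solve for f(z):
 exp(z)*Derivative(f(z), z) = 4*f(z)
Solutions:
 f(z) = C1*exp(-4*exp(-z))


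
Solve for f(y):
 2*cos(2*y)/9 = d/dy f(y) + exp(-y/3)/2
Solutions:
 f(y) = C1 + sin(2*y)/9 + 3*exp(-y/3)/2


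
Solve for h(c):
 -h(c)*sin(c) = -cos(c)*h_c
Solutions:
 h(c) = C1/cos(c)


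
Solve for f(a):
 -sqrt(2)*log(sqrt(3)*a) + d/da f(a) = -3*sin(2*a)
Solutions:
 f(a) = C1 + sqrt(2)*a*(log(a) - 1) + sqrt(2)*a*log(3)/2 + 3*cos(2*a)/2


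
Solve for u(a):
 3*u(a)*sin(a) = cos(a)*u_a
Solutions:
 u(a) = C1/cos(a)^3


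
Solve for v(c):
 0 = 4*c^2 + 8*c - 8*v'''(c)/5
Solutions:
 v(c) = C1 + C2*c + C3*c^2 + c^5/24 + 5*c^4/24


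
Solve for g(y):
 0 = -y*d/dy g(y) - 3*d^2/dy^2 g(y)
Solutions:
 g(y) = C1 + C2*erf(sqrt(6)*y/6)


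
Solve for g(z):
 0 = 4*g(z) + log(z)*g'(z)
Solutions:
 g(z) = C1*exp(-4*li(z))


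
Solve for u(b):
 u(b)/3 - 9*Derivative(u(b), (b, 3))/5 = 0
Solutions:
 u(b) = C3*exp(5^(1/3)*b/3) + (C1*sin(sqrt(3)*5^(1/3)*b/6) + C2*cos(sqrt(3)*5^(1/3)*b/6))*exp(-5^(1/3)*b/6)


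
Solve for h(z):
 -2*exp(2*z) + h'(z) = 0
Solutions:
 h(z) = C1 + exp(2*z)


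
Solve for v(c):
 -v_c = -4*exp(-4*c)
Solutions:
 v(c) = C1 - exp(-4*c)


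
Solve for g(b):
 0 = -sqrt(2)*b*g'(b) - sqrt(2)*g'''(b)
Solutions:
 g(b) = C1 + Integral(C2*airyai(-b) + C3*airybi(-b), b)


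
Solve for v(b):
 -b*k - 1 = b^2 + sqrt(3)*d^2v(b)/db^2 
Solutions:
 v(b) = C1 + C2*b - sqrt(3)*b^4/36 - sqrt(3)*b^3*k/18 - sqrt(3)*b^2/6


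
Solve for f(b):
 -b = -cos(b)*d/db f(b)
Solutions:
 f(b) = C1 + Integral(b/cos(b), b)


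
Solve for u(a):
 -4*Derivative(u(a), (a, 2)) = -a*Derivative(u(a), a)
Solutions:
 u(a) = C1 + C2*erfi(sqrt(2)*a/4)


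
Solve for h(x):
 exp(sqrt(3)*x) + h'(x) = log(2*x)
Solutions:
 h(x) = C1 + x*log(x) + x*(-1 + log(2)) - sqrt(3)*exp(sqrt(3)*x)/3


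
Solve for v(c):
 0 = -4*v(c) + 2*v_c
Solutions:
 v(c) = C1*exp(2*c)


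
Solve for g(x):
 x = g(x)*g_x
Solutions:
 g(x) = -sqrt(C1 + x^2)
 g(x) = sqrt(C1 + x^2)


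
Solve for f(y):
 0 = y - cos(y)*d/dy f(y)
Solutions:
 f(y) = C1 + Integral(y/cos(y), y)


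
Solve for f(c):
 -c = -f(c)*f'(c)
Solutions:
 f(c) = -sqrt(C1 + c^2)
 f(c) = sqrt(C1 + c^2)


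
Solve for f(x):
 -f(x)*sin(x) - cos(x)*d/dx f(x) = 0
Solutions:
 f(x) = C1*cos(x)


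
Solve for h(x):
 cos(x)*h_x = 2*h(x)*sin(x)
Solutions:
 h(x) = C1/cos(x)^2


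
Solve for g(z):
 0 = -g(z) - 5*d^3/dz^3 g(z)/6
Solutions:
 g(z) = C3*exp(-5^(2/3)*6^(1/3)*z/5) + (C1*sin(2^(1/3)*3^(5/6)*5^(2/3)*z/10) + C2*cos(2^(1/3)*3^(5/6)*5^(2/3)*z/10))*exp(5^(2/3)*6^(1/3)*z/10)


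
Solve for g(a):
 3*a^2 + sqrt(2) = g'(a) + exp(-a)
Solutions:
 g(a) = C1 + a^3 + sqrt(2)*a + exp(-a)


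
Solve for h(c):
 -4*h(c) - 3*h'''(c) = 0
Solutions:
 h(c) = C3*exp(-6^(2/3)*c/3) + (C1*sin(2^(2/3)*3^(1/6)*c/2) + C2*cos(2^(2/3)*3^(1/6)*c/2))*exp(6^(2/3)*c/6)


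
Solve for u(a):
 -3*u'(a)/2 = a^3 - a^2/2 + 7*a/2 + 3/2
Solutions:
 u(a) = C1 - a^4/6 + a^3/9 - 7*a^2/6 - a


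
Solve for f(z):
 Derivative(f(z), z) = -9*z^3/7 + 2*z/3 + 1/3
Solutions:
 f(z) = C1 - 9*z^4/28 + z^2/3 + z/3


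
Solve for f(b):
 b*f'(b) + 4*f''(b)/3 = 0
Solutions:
 f(b) = C1 + C2*erf(sqrt(6)*b/4)


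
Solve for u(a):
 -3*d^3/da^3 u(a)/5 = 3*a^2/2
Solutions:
 u(a) = C1 + C2*a + C3*a^2 - a^5/24


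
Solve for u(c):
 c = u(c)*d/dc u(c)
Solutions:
 u(c) = -sqrt(C1 + c^2)
 u(c) = sqrt(C1 + c^2)


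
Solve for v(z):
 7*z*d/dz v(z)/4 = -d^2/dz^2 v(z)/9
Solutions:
 v(z) = C1 + C2*erf(3*sqrt(14)*z/4)


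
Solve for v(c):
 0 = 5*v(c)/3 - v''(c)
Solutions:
 v(c) = C1*exp(-sqrt(15)*c/3) + C2*exp(sqrt(15)*c/3)


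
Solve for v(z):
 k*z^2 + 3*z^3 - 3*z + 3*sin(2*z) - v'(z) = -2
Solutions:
 v(z) = C1 + k*z^3/3 + 3*z^4/4 - 3*z^2/2 + 2*z - 3*cos(2*z)/2


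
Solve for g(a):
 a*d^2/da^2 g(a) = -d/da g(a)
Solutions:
 g(a) = C1 + C2*log(a)


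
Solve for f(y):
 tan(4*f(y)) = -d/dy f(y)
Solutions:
 f(y) = -asin(C1*exp(-4*y))/4 + pi/4
 f(y) = asin(C1*exp(-4*y))/4


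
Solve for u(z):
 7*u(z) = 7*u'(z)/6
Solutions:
 u(z) = C1*exp(6*z)


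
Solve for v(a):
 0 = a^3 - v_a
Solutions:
 v(a) = C1 + a^4/4


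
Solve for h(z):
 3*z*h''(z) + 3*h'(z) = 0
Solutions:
 h(z) = C1 + C2*log(z)


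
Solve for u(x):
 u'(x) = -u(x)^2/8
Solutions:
 u(x) = 8/(C1 + x)


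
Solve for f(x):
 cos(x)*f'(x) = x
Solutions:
 f(x) = C1 + Integral(x/cos(x), x)


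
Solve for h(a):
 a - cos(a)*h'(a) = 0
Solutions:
 h(a) = C1 + Integral(a/cos(a), a)


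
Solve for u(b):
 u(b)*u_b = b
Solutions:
 u(b) = -sqrt(C1 + b^2)
 u(b) = sqrt(C1 + b^2)


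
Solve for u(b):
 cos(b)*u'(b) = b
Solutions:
 u(b) = C1 + Integral(b/cos(b), b)


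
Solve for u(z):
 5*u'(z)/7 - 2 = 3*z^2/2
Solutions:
 u(z) = C1 + 7*z^3/10 + 14*z/5


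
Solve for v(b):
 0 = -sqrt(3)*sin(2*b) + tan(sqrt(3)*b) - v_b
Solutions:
 v(b) = C1 - sqrt(3)*log(cos(sqrt(3)*b))/3 + sqrt(3)*cos(2*b)/2


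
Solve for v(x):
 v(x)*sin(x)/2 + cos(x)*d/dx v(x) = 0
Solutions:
 v(x) = C1*sqrt(cos(x))


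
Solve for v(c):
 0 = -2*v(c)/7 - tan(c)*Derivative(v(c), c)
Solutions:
 v(c) = C1/sin(c)^(2/7)


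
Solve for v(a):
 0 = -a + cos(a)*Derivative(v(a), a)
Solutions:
 v(a) = C1 + Integral(a/cos(a), a)


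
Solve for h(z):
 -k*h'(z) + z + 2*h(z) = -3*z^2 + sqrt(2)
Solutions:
 h(z) = C1*exp(2*z/k) - 3*k^2/4 - 3*k*z/2 - k/4 - 3*z^2/2 - z/2 + sqrt(2)/2


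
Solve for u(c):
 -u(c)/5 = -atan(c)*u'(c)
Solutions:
 u(c) = C1*exp(Integral(1/atan(c), c)/5)


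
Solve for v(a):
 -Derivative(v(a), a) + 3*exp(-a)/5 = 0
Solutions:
 v(a) = C1 - 3*exp(-a)/5


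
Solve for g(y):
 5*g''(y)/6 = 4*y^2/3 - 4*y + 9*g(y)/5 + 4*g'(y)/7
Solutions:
 g(y) = C1*exp(3*y*(4 - sqrt(310))/35) + C2*exp(3*y*(4 + sqrt(310))/35) - 20*y^2/27 + 4580*y/1701 - 165100/107163


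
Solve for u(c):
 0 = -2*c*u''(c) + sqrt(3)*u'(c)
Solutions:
 u(c) = C1 + C2*c^(sqrt(3)/2 + 1)


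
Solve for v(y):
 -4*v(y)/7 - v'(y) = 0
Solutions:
 v(y) = C1*exp(-4*y/7)


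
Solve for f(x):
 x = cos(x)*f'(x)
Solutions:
 f(x) = C1 + Integral(x/cos(x), x)


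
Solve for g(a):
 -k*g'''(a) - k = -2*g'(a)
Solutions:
 g(a) = C1 + C2*exp(-sqrt(2)*a*sqrt(1/k)) + C3*exp(sqrt(2)*a*sqrt(1/k)) + a*k/2


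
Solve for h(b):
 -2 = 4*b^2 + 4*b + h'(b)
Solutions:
 h(b) = C1 - 4*b^3/3 - 2*b^2 - 2*b


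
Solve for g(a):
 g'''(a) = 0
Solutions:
 g(a) = C1 + C2*a + C3*a^2


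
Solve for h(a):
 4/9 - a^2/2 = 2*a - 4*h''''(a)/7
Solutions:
 h(a) = C1 + C2*a + C3*a^2 + C4*a^3 + 7*a^6/2880 + 7*a^5/240 - 7*a^4/216


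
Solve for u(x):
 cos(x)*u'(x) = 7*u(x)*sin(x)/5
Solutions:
 u(x) = C1/cos(x)^(7/5)


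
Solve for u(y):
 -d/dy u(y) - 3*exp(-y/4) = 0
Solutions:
 u(y) = C1 + 12*exp(-y/4)


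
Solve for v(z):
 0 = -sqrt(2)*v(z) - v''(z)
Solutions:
 v(z) = C1*sin(2^(1/4)*z) + C2*cos(2^(1/4)*z)


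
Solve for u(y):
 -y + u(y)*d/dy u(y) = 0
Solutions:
 u(y) = -sqrt(C1 + y^2)
 u(y) = sqrt(C1 + y^2)


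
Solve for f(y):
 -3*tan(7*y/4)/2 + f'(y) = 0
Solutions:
 f(y) = C1 - 6*log(cos(7*y/4))/7


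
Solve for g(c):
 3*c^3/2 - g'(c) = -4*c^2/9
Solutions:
 g(c) = C1 + 3*c^4/8 + 4*c^3/27


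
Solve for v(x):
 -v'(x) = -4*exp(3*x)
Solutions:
 v(x) = C1 + 4*exp(3*x)/3


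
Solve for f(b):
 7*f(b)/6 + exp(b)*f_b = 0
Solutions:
 f(b) = C1*exp(7*exp(-b)/6)


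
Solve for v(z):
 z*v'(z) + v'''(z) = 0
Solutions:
 v(z) = C1 + Integral(C2*airyai(-z) + C3*airybi(-z), z)


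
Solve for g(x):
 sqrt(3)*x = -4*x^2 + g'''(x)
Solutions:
 g(x) = C1 + C2*x + C3*x^2 + x^5/15 + sqrt(3)*x^4/24


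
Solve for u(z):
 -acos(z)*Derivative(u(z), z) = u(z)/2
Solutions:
 u(z) = C1*exp(-Integral(1/acos(z), z)/2)


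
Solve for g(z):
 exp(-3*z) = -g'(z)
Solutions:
 g(z) = C1 + exp(-3*z)/3


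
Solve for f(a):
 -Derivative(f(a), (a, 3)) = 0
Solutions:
 f(a) = C1 + C2*a + C3*a^2


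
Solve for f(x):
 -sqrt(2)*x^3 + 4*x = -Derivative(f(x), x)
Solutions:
 f(x) = C1 + sqrt(2)*x^4/4 - 2*x^2


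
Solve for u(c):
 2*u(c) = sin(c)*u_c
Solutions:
 u(c) = C1*(cos(c) - 1)/(cos(c) + 1)


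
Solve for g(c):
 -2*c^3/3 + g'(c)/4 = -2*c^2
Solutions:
 g(c) = C1 + 2*c^4/3 - 8*c^3/3


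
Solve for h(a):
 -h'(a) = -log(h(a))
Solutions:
 li(h(a)) = C1 + a


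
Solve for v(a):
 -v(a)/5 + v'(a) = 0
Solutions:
 v(a) = C1*exp(a/5)


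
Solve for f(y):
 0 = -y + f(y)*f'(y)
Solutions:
 f(y) = -sqrt(C1 + y^2)
 f(y) = sqrt(C1 + y^2)


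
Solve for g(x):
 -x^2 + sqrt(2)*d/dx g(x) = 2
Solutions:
 g(x) = C1 + sqrt(2)*x^3/6 + sqrt(2)*x


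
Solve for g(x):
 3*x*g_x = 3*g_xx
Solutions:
 g(x) = C1 + C2*erfi(sqrt(2)*x/2)


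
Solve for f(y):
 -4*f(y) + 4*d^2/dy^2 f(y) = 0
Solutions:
 f(y) = C1*exp(-y) + C2*exp(y)


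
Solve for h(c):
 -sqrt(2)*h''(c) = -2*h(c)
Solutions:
 h(c) = C1*exp(-2^(1/4)*c) + C2*exp(2^(1/4)*c)


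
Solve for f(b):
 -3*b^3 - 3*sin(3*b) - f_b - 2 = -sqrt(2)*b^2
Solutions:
 f(b) = C1 - 3*b^4/4 + sqrt(2)*b^3/3 - 2*b + cos(3*b)


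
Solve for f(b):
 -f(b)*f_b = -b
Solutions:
 f(b) = -sqrt(C1 + b^2)
 f(b) = sqrt(C1 + b^2)


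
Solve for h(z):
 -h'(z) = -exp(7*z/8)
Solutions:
 h(z) = C1 + 8*exp(7*z/8)/7


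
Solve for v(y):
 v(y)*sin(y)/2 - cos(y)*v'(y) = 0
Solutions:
 v(y) = C1/sqrt(cos(y))


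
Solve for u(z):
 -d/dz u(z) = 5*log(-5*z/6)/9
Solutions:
 u(z) = C1 - 5*z*log(-z)/9 + 5*z*(-log(5) + 1 + log(6))/9


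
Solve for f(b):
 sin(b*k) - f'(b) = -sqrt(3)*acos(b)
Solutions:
 f(b) = C1 + sqrt(3)*(b*acos(b) - sqrt(1 - b^2)) + Piecewise((-cos(b*k)/k, Ne(k, 0)), (0, True))


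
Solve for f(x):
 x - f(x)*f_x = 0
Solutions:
 f(x) = -sqrt(C1 + x^2)
 f(x) = sqrt(C1 + x^2)


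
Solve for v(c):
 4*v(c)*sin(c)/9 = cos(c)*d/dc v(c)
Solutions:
 v(c) = C1/cos(c)^(4/9)


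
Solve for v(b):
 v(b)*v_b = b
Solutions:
 v(b) = -sqrt(C1 + b^2)
 v(b) = sqrt(C1 + b^2)


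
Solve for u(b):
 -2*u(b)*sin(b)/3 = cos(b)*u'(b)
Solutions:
 u(b) = C1*cos(b)^(2/3)


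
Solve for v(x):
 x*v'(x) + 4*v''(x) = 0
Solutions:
 v(x) = C1 + C2*erf(sqrt(2)*x/4)


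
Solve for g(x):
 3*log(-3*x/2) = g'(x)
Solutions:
 g(x) = C1 + 3*x*log(-x) + 3*x*(-1 - log(2) + log(3))


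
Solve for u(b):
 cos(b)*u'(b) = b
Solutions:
 u(b) = C1 + Integral(b/cos(b), b)


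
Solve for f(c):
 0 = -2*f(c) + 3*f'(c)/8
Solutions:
 f(c) = C1*exp(16*c/3)


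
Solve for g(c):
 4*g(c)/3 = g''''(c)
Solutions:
 g(c) = C1*exp(-sqrt(2)*3^(3/4)*c/3) + C2*exp(sqrt(2)*3^(3/4)*c/3) + C3*sin(sqrt(2)*3^(3/4)*c/3) + C4*cos(sqrt(2)*3^(3/4)*c/3)


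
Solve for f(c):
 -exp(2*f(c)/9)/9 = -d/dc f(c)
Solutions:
 f(c) = 9*log(-sqrt(-1/(C1 + c))) - 9*log(2)/2 + 18*log(3)
 f(c) = 9*log(-1/(C1 + c))/2 - 9*log(2)/2 + 18*log(3)


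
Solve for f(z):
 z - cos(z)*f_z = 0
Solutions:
 f(z) = C1 + Integral(z/cos(z), z)


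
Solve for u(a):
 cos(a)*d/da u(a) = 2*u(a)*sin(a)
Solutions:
 u(a) = C1/cos(a)^2


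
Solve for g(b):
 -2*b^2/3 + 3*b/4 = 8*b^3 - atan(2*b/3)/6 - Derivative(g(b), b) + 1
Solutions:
 g(b) = C1 + 2*b^4 + 2*b^3/9 - 3*b^2/8 - b*atan(2*b/3)/6 + b + log(4*b^2 + 9)/8


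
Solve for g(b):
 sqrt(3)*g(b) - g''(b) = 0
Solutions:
 g(b) = C1*exp(-3^(1/4)*b) + C2*exp(3^(1/4)*b)


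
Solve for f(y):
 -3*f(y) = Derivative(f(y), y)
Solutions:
 f(y) = C1*exp(-3*y)


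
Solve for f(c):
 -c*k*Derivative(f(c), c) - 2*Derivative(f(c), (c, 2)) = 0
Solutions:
 f(c) = Piecewise((-sqrt(pi)*C1*erf(c*sqrt(k)/2)/sqrt(k) - C2, (k > 0) | (k < 0)), (-C1*c - C2, True))


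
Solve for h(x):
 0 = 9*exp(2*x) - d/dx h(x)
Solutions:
 h(x) = C1 + 9*exp(2*x)/2


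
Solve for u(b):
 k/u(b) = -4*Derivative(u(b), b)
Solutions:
 u(b) = -sqrt(C1 - 2*b*k)/2
 u(b) = sqrt(C1 - 2*b*k)/2


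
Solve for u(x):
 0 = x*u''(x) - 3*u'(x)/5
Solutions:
 u(x) = C1 + C2*x^(8/5)


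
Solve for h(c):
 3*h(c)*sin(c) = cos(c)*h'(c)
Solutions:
 h(c) = C1/cos(c)^3


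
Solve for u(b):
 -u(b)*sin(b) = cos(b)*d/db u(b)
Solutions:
 u(b) = C1*cos(b)


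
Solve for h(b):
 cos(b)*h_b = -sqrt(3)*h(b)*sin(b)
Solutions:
 h(b) = C1*cos(b)^(sqrt(3))


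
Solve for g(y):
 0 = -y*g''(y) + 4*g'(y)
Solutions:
 g(y) = C1 + C2*y^5


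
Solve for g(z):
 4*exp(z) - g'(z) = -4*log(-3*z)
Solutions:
 g(z) = C1 + 4*z*log(-z) + 4*z*(-1 + log(3)) + 4*exp(z)


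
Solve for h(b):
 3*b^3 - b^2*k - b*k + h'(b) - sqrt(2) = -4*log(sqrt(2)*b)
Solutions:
 h(b) = C1 - 3*b^4/4 + b^3*k/3 + b^2*k/2 - 4*b*log(b) - b*log(4) + sqrt(2)*b + 4*b


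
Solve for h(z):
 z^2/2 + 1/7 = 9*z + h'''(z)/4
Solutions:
 h(z) = C1 + C2*z + C3*z^2 + z^5/30 - 3*z^4/2 + 2*z^3/21


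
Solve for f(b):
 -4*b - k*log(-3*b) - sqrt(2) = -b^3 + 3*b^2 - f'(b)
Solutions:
 f(b) = C1 - b^4/4 + b^3 + 2*b^2 + b*k*log(-b) + b*(-k + k*log(3) + sqrt(2))


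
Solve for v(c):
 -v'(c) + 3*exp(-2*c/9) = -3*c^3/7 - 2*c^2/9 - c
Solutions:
 v(c) = C1 + 3*c^4/28 + 2*c^3/27 + c^2/2 - 27*exp(-2*c/9)/2


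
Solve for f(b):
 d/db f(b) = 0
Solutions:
 f(b) = C1


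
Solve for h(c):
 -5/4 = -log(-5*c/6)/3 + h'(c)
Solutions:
 h(c) = C1 + c*log(-c)/3 + c*(-19 - 4*log(6) + 4*log(5))/12


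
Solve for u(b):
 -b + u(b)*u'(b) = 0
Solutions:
 u(b) = -sqrt(C1 + b^2)
 u(b) = sqrt(C1 + b^2)


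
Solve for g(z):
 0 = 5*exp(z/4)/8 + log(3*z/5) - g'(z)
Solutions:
 g(z) = C1 + z*log(z) + z*(-log(5) - 1 + log(3)) + 5*exp(z/4)/2


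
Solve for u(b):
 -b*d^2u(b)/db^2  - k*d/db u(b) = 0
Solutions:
 u(b) = C1 + b^(1 - re(k))*(C2*sin(log(b)*Abs(im(k))) + C3*cos(log(b)*im(k)))


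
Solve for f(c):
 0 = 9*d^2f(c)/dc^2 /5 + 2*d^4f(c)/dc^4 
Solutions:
 f(c) = C1 + C2*c + C3*sin(3*sqrt(10)*c/10) + C4*cos(3*sqrt(10)*c/10)


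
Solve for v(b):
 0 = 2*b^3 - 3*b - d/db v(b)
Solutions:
 v(b) = C1 + b^4/2 - 3*b^2/2


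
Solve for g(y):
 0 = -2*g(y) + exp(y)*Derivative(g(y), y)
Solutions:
 g(y) = C1*exp(-2*exp(-y))


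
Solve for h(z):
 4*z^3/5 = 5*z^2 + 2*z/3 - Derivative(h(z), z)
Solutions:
 h(z) = C1 - z^4/5 + 5*z^3/3 + z^2/3


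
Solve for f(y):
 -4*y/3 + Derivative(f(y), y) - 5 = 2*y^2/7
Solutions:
 f(y) = C1 + 2*y^3/21 + 2*y^2/3 + 5*y


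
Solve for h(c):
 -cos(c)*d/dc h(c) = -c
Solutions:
 h(c) = C1 + Integral(c/cos(c), c)


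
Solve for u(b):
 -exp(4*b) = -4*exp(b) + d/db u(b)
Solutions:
 u(b) = C1 - exp(4*b)/4 + 4*exp(b)


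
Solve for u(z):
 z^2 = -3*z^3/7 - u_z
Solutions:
 u(z) = C1 - 3*z^4/28 - z^3/3


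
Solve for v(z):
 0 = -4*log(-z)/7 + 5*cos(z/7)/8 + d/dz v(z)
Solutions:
 v(z) = C1 + 4*z*log(-z)/7 - 4*z/7 - 35*sin(z/7)/8


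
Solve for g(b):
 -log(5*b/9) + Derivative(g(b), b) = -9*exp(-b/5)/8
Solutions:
 g(b) = C1 + b*log(b) + b*(-2*log(3) - 1 + log(5)) + 45*exp(-b/5)/8


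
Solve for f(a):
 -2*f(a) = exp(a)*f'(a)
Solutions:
 f(a) = C1*exp(2*exp(-a))


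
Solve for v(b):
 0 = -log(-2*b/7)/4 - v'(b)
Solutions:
 v(b) = C1 - b*log(-b)/4 + b*(-log(2) + 1 + log(7))/4


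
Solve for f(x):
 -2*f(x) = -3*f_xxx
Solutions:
 f(x) = C3*exp(2^(1/3)*3^(2/3)*x/3) + (C1*sin(2^(1/3)*3^(1/6)*x/2) + C2*cos(2^(1/3)*3^(1/6)*x/2))*exp(-2^(1/3)*3^(2/3)*x/6)


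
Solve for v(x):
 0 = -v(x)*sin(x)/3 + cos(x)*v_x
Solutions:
 v(x) = C1/cos(x)^(1/3)


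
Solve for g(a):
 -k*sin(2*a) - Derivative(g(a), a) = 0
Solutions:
 g(a) = C1 + k*cos(2*a)/2


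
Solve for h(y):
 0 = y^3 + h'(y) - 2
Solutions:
 h(y) = C1 - y^4/4 + 2*y


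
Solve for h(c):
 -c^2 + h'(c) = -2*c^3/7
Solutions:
 h(c) = C1 - c^4/14 + c^3/3


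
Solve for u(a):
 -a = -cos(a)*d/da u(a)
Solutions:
 u(a) = C1 + Integral(a/cos(a), a)


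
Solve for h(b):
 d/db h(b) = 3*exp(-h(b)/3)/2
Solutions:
 h(b) = 3*log(C1 + b/2)


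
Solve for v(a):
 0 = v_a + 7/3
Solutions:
 v(a) = C1 - 7*a/3


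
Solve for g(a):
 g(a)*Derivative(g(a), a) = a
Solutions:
 g(a) = -sqrt(C1 + a^2)
 g(a) = sqrt(C1 + a^2)


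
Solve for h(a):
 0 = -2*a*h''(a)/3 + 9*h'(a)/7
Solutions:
 h(a) = C1 + C2*a^(41/14)


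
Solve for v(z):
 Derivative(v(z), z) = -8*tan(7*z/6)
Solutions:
 v(z) = C1 + 48*log(cos(7*z/6))/7


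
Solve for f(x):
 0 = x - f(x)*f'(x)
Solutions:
 f(x) = -sqrt(C1 + x^2)
 f(x) = sqrt(C1 + x^2)


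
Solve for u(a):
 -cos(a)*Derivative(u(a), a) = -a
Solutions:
 u(a) = C1 + Integral(a/cos(a), a)


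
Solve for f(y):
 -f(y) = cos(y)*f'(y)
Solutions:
 f(y) = C1*sqrt(sin(y) - 1)/sqrt(sin(y) + 1)


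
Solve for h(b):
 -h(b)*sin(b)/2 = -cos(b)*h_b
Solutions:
 h(b) = C1/sqrt(cos(b))


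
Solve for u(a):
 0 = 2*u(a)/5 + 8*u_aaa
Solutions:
 u(a) = C3*exp(-50^(1/3)*a/10) + (C1*sin(sqrt(3)*50^(1/3)*a/20) + C2*cos(sqrt(3)*50^(1/3)*a/20))*exp(50^(1/3)*a/20)


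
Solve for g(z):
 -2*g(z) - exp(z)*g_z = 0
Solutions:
 g(z) = C1*exp(2*exp(-z))


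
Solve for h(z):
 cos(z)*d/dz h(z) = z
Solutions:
 h(z) = C1 + Integral(z/cos(z), z)


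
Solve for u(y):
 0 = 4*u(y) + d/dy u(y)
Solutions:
 u(y) = C1*exp(-4*y)


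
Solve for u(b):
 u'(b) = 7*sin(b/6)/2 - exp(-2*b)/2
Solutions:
 u(b) = C1 - 21*cos(b/6) + exp(-2*b)/4


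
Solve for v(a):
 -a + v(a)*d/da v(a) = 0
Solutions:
 v(a) = -sqrt(C1 + a^2)
 v(a) = sqrt(C1 + a^2)


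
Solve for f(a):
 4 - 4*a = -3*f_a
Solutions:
 f(a) = C1 + 2*a^2/3 - 4*a/3


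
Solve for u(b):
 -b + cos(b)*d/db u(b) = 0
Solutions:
 u(b) = C1 + Integral(b/cos(b), b)


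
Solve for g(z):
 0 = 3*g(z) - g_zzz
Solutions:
 g(z) = C3*exp(3^(1/3)*z) + (C1*sin(3^(5/6)*z/2) + C2*cos(3^(5/6)*z/2))*exp(-3^(1/3)*z/2)


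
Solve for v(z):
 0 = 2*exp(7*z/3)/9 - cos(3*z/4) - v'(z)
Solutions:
 v(z) = C1 + 2*exp(7*z/3)/21 - 4*sin(3*z/4)/3


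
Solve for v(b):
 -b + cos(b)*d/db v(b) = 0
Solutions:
 v(b) = C1 + Integral(b/cos(b), b)


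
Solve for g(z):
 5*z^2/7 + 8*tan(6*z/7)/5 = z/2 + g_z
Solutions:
 g(z) = C1 + 5*z^3/21 - z^2/4 - 28*log(cos(6*z/7))/15


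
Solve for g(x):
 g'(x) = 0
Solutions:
 g(x) = C1


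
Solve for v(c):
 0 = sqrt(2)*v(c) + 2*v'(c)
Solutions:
 v(c) = C1*exp(-sqrt(2)*c/2)


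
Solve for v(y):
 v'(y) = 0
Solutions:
 v(y) = C1


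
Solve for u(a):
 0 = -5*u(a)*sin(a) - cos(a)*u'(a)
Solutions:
 u(a) = C1*cos(a)^5


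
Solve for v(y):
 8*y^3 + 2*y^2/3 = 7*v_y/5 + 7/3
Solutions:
 v(y) = C1 + 10*y^4/7 + 10*y^3/63 - 5*y/3


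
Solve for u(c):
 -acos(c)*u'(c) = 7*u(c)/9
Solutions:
 u(c) = C1*exp(-7*Integral(1/acos(c), c)/9)


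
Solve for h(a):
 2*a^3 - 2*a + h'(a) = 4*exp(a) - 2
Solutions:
 h(a) = C1 - a^4/2 + a^2 - 2*a + 4*exp(a)


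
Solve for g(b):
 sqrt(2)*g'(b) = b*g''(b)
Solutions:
 g(b) = C1 + C2*b^(1 + sqrt(2))


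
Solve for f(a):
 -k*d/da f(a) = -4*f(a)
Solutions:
 f(a) = C1*exp(4*a/k)


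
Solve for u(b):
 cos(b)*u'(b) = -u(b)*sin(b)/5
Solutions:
 u(b) = C1*cos(b)^(1/5)


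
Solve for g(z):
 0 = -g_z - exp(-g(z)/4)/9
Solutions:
 g(z) = 4*log(C1 - z/36)


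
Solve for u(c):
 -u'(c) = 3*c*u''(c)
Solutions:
 u(c) = C1 + C2*c^(2/3)


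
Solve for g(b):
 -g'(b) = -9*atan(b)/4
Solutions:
 g(b) = C1 + 9*b*atan(b)/4 - 9*log(b^2 + 1)/8


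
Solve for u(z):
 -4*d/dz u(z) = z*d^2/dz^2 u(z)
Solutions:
 u(z) = C1 + C2/z^3


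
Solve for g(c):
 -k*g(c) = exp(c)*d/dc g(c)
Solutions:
 g(c) = C1*exp(k*exp(-c))


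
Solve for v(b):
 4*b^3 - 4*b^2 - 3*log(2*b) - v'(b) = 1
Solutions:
 v(b) = C1 + b^4 - 4*b^3/3 - 3*b*log(b) - b*log(8) + 2*b


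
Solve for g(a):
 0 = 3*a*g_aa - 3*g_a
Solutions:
 g(a) = C1 + C2*a^2


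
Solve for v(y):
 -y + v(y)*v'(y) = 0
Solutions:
 v(y) = -sqrt(C1 + y^2)
 v(y) = sqrt(C1 + y^2)


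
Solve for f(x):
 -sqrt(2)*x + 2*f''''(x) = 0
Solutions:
 f(x) = C1 + C2*x + C3*x^2 + C4*x^3 + sqrt(2)*x^5/240


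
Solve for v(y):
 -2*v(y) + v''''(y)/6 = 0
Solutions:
 v(y) = C1*exp(-sqrt(2)*3^(1/4)*y) + C2*exp(sqrt(2)*3^(1/4)*y) + C3*sin(sqrt(2)*3^(1/4)*y) + C4*cos(sqrt(2)*3^(1/4)*y)


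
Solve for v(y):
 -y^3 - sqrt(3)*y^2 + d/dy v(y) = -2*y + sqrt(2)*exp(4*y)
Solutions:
 v(y) = C1 + y^4/4 + sqrt(3)*y^3/3 - y^2 + sqrt(2)*exp(4*y)/4


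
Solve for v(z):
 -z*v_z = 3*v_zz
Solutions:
 v(z) = C1 + C2*erf(sqrt(6)*z/6)


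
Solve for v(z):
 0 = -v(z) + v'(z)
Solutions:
 v(z) = C1*exp(z)


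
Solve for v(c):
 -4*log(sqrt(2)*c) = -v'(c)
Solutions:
 v(c) = C1 + 4*c*log(c) - 4*c + c*log(4)


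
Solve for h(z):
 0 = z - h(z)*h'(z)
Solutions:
 h(z) = -sqrt(C1 + z^2)
 h(z) = sqrt(C1 + z^2)


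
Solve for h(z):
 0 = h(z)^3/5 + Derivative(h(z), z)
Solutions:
 h(z) = -sqrt(10)*sqrt(-1/(C1 - z))/2
 h(z) = sqrt(10)*sqrt(-1/(C1 - z))/2


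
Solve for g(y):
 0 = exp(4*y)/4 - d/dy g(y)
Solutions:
 g(y) = C1 + exp(4*y)/16


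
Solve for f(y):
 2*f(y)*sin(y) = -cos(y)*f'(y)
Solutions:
 f(y) = C1*cos(y)^2


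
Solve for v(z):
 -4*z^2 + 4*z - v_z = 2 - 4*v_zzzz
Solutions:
 v(z) = C1 + C4*exp(2^(1/3)*z/2) - 4*z^3/3 + 2*z^2 - 2*z + (C2*sin(2^(1/3)*sqrt(3)*z/4) + C3*cos(2^(1/3)*sqrt(3)*z/4))*exp(-2^(1/3)*z/4)


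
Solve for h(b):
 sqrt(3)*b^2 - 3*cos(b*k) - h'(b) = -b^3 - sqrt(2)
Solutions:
 h(b) = C1 + b^4/4 + sqrt(3)*b^3/3 + sqrt(2)*b - 3*sin(b*k)/k


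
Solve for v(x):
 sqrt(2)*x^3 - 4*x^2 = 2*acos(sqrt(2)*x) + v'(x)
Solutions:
 v(x) = C1 + sqrt(2)*x^4/4 - 4*x^3/3 - 2*x*acos(sqrt(2)*x) + sqrt(2)*sqrt(1 - 2*x^2)


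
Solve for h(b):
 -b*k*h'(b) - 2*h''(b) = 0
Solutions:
 h(b) = Piecewise((-sqrt(pi)*C1*erf(b*sqrt(k)/2)/sqrt(k) - C2, (k > 0) | (k < 0)), (-C1*b - C2, True))


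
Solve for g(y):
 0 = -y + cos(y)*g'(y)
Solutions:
 g(y) = C1 + Integral(y/cos(y), y)


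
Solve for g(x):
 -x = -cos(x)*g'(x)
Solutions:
 g(x) = C1 + Integral(x/cos(x), x)


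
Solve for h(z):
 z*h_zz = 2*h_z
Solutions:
 h(z) = C1 + C2*z^3


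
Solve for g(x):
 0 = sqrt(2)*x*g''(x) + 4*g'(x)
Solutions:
 g(x) = C1 + C2*x^(1 - 2*sqrt(2))


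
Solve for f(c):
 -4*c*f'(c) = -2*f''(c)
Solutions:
 f(c) = C1 + C2*erfi(c)


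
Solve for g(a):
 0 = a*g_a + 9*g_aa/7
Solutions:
 g(a) = C1 + C2*erf(sqrt(14)*a/6)


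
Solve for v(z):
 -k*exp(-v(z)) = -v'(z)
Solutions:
 v(z) = log(C1 + k*z)


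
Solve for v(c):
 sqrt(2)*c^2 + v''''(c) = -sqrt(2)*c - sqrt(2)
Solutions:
 v(c) = C1 + C2*c + C3*c^2 + C4*c^3 - sqrt(2)*c^6/360 - sqrt(2)*c^5/120 - sqrt(2)*c^4/24


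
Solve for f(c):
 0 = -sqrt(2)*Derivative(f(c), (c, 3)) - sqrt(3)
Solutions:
 f(c) = C1 + C2*c + C3*c^2 - sqrt(6)*c^3/12


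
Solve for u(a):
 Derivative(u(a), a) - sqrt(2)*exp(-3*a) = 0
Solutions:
 u(a) = C1 - sqrt(2)*exp(-3*a)/3


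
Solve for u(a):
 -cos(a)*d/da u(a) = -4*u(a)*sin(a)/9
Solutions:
 u(a) = C1/cos(a)^(4/9)


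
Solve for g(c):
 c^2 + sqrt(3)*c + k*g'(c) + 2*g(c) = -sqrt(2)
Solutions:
 g(c) = C1*exp(-2*c/k) - c^2/2 + c*k/2 - sqrt(3)*c/2 - k^2/4 + sqrt(3)*k/4 - sqrt(2)/2


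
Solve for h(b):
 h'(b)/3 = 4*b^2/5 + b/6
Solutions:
 h(b) = C1 + 4*b^3/5 + b^2/4


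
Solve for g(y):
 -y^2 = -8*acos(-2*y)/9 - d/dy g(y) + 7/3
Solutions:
 g(y) = C1 + y^3/3 - 8*y*acos(-2*y)/9 + 7*y/3 - 4*sqrt(1 - 4*y^2)/9


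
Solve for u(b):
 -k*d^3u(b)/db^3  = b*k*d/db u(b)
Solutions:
 u(b) = C1 + Integral(C2*airyai(-b) + C3*airybi(-b), b)


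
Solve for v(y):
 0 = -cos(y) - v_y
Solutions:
 v(y) = C1 - sin(y)


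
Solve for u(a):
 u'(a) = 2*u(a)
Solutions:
 u(a) = C1*exp(2*a)


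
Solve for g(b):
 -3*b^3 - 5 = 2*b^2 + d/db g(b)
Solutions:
 g(b) = C1 - 3*b^4/4 - 2*b^3/3 - 5*b


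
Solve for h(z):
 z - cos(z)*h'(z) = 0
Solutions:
 h(z) = C1 + Integral(z/cos(z), z)


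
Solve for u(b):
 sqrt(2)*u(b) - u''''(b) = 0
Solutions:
 u(b) = C1*exp(-2^(1/8)*b) + C2*exp(2^(1/8)*b) + C3*sin(2^(1/8)*b) + C4*cos(2^(1/8)*b)


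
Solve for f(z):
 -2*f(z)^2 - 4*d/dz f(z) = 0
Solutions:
 f(z) = 2/(C1 + z)


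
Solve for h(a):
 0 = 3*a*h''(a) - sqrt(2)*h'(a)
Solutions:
 h(a) = C1 + C2*a^(sqrt(2)/3 + 1)


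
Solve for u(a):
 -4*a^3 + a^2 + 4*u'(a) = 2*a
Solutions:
 u(a) = C1 + a^4/4 - a^3/12 + a^2/4


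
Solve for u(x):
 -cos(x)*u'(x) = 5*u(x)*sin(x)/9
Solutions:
 u(x) = C1*cos(x)^(5/9)


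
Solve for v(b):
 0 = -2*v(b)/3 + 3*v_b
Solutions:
 v(b) = C1*exp(2*b/9)


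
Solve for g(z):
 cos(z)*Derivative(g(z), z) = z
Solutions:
 g(z) = C1 + Integral(z/cos(z), z)


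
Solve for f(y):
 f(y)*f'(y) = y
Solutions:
 f(y) = -sqrt(C1 + y^2)
 f(y) = sqrt(C1 + y^2)


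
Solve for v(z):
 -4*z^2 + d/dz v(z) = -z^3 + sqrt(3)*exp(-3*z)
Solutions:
 v(z) = C1 - z^4/4 + 4*z^3/3 - sqrt(3)*exp(-3*z)/3


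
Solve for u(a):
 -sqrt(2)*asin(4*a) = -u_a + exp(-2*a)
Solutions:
 u(a) = C1 + sqrt(2)*a*asin(4*a) + sqrt(2)*sqrt(1 - 16*a^2)/4 - exp(-2*a)/2


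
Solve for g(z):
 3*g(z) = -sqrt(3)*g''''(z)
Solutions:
 g(z) = (C1*sin(sqrt(2)*3^(1/8)*z/2) + C2*cos(sqrt(2)*3^(1/8)*z/2))*exp(-sqrt(2)*3^(1/8)*z/2) + (C3*sin(sqrt(2)*3^(1/8)*z/2) + C4*cos(sqrt(2)*3^(1/8)*z/2))*exp(sqrt(2)*3^(1/8)*z/2)


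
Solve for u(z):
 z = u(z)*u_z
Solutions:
 u(z) = -sqrt(C1 + z^2)
 u(z) = sqrt(C1 + z^2)


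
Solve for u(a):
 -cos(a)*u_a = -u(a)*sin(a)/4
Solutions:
 u(a) = C1/cos(a)^(1/4)


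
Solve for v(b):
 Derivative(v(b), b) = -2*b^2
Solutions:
 v(b) = C1 - 2*b^3/3


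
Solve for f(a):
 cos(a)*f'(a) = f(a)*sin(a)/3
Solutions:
 f(a) = C1/cos(a)^(1/3)


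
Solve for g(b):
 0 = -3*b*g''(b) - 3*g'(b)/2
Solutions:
 g(b) = C1 + C2*sqrt(b)


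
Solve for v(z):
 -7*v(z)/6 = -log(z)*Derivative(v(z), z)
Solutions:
 v(z) = C1*exp(7*li(z)/6)


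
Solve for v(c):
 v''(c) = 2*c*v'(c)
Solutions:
 v(c) = C1 + C2*erfi(c)


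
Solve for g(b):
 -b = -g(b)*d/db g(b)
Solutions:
 g(b) = -sqrt(C1 + b^2)
 g(b) = sqrt(C1 + b^2)


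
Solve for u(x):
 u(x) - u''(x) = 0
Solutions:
 u(x) = C1*exp(-x) + C2*exp(x)


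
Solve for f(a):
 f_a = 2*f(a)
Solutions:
 f(a) = C1*exp(2*a)


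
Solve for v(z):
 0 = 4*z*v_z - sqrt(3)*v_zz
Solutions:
 v(z) = C1 + C2*erfi(sqrt(2)*3^(3/4)*z/3)


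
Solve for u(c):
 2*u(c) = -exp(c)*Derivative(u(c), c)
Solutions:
 u(c) = C1*exp(2*exp(-c))


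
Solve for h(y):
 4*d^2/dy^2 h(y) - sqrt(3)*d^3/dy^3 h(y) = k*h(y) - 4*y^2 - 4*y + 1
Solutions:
 h(y) = C1*exp(y*(2^(2/3)*sqrt(3)*(81*k + sqrt((81*k - 128)^2 - 16384) - 128)^(1/3) - 3*2^(2/3)*I*(81*k + sqrt((81*k - 128)^2 - 16384) - 128)^(1/3) + 16*sqrt(3) - 384*2^(1/3)/((-sqrt(3) + 3*I)*(81*k + sqrt((81*k - 128)^2 - 16384) - 128)^(1/3)))/36) + C2*exp(y*(2^(2/3)*sqrt(3)*(81*k + sqrt((81*k - 128)^2 - 16384) - 128)^(1/3) + 3*2^(2/3)*I*(81*k + sqrt((81*k - 128)^2 - 16384) - 128)^(1/3) + 16*sqrt(3) + 384*2^(1/3)/((sqrt(3) + 3*I)*(81*k + sqrt((81*k - 128)^2 - 16384) - 128)^(1/3)))/36) + C3*exp(sqrt(3)*y*(-2^(2/3)*(81*k + sqrt((81*k - 128)^2 - 16384) - 128)^(1/3) + 8 - 32*2^(1/3)/(81*k + sqrt((81*k - 128)^2 - 16384) - 128)^(1/3))/18) + 4*y^2/k + 4*y/k - 1/k + 32/k^2


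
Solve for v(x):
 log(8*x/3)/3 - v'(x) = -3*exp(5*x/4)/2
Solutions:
 v(x) = C1 + x*log(x)/3 + x*(-log(3)/3 - 1/3 + log(2)) + 6*exp(5*x/4)/5


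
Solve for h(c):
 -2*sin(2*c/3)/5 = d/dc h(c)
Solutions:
 h(c) = C1 + 3*cos(2*c/3)/5


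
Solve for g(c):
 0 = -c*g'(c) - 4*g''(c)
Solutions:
 g(c) = C1 + C2*erf(sqrt(2)*c/4)


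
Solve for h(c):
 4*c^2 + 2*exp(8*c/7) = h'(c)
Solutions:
 h(c) = C1 + 4*c^3/3 + 7*exp(8*c/7)/4


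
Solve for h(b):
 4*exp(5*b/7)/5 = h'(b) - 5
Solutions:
 h(b) = C1 + 5*b + 28*exp(5*b/7)/25


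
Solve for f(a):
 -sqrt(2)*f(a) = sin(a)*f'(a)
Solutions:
 f(a) = C1*(cos(a) + 1)^(sqrt(2)/2)/(cos(a) - 1)^(sqrt(2)/2)


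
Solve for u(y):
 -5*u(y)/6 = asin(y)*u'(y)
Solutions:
 u(y) = C1*exp(-5*Integral(1/asin(y), y)/6)


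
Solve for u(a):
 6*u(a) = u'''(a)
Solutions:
 u(a) = C3*exp(6^(1/3)*a) + (C1*sin(2^(1/3)*3^(5/6)*a/2) + C2*cos(2^(1/3)*3^(5/6)*a/2))*exp(-6^(1/3)*a/2)


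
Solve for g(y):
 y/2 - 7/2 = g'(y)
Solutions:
 g(y) = C1 + y^2/4 - 7*y/2


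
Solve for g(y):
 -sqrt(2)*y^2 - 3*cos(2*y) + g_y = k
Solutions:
 g(y) = C1 + k*y + sqrt(2)*y^3/3 + 3*sin(2*y)/2


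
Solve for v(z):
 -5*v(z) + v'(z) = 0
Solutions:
 v(z) = C1*exp(5*z)


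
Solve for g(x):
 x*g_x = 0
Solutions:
 g(x) = C1


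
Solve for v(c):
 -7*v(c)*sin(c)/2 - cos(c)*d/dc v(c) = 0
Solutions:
 v(c) = C1*cos(c)^(7/2)


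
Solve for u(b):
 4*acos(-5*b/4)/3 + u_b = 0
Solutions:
 u(b) = C1 - 4*b*acos(-5*b/4)/3 - 4*sqrt(16 - 25*b^2)/15


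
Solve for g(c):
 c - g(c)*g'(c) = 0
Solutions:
 g(c) = -sqrt(C1 + c^2)
 g(c) = sqrt(C1 + c^2)


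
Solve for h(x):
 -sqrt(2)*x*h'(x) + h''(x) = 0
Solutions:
 h(x) = C1 + C2*erfi(2^(3/4)*x/2)


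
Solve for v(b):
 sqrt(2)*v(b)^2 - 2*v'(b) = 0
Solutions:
 v(b) = -2/(C1 + sqrt(2)*b)


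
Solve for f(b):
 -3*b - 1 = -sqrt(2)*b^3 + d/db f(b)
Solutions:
 f(b) = C1 + sqrt(2)*b^4/4 - 3*b^2/2 - b


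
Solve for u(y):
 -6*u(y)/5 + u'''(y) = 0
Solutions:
 u(y) = C3*exp(5^(2/3)*6^(1/3)*y/5) + (C1*sin(2^(1/3)*3^(5/6)*5^(2/3)*y/10) + C2*cos(2^(1/3)*3^(5/6)*5^(2/3)*y/10))*exp(-5^(2/3)*6^(1/3)*y/10)


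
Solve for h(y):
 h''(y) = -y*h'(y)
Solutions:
 h(y) = C1 + C2*erf(sqrt(2)*y/2)


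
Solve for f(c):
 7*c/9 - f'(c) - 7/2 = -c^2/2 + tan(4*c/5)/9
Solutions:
 f(c) = C1 + c^3/6 + 7*c^2/18 - 7*c/2 + 5*log(cos(4*c/5))/36


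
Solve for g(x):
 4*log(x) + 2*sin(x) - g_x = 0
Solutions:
 g(x) = C1 + 4*x*log(x) - 4*x - 2*cos(x)


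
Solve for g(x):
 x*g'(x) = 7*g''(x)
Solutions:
 g(x) = C1 + C2*erfi(sqrt(14)*x/14)


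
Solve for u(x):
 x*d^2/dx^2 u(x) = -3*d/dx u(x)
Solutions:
 u(x) = C1 + C2/x^2


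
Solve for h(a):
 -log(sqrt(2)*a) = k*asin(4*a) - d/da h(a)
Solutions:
 h(a) = C1 + a*log(a) - a + a*log(2)/2 + k*(a*asin(4*a) + sqrt(1 - 16*a^2)/4)


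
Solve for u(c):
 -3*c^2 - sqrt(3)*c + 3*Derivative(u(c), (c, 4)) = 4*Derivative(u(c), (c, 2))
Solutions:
 u(c) = C1 + C2*c + C3*exp(-2*sqrt(3)*c/3) + C4*exp(2*sqrt(3)*c/3) - c^4/16 - sqrt(3)*c^3/24 - 9*c^2/16


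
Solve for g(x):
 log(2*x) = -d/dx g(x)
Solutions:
 g(x) = C1 - x*log(x) - x*log(2) + x


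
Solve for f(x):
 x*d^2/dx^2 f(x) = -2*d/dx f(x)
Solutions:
 f(x) = C1 + C2/x


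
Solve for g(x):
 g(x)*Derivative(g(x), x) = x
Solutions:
 g(x) = -sqrt(C1 + x^2)
 g(x) = sqrt(C1 + x^2)


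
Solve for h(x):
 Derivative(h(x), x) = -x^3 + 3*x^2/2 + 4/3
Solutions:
 h(x) = C1 - x^4/4 + x^3/2 + 4*x/3


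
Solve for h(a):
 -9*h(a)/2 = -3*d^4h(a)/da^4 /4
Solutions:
 h(a) = C1*exp(-6^(1/4)*a) + C2*exp(6^(1/4)*a) + C3*sin(6^(1/4)*a) + C4*cos(6^(1/4)*a)


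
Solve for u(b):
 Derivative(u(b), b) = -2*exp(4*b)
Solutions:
 u(b) = C1 - exp(4*b)/2


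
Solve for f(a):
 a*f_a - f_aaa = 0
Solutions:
 f(a) = C1 + Integral(C2*airyai(a) + C3*airybi(a), a)


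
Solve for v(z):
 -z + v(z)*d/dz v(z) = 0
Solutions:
 v(z) = -sqrt(C1 + z^2)
 v(z) = sqrt(C1 + z^2)


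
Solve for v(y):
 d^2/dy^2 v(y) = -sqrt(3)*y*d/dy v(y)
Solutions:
 v(y) = C1 + C2*erf(sqrt(2)*3^(1/4)*y/2)


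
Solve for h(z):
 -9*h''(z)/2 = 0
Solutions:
 h(z) = C1 + C2*z


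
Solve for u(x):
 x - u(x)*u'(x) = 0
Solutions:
 u(x) = -sqrt(C1 + x^2)
 u(x) = sqrt(C1 + x^2)
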